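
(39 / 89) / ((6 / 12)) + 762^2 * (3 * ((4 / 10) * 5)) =310063974 / 89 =3483864.88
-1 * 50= -50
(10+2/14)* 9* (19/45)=1349/35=38.54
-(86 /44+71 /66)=-100 /33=-3.03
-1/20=-0.05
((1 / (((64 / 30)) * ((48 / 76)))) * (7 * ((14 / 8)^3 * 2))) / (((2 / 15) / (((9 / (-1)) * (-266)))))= 999864.68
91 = 91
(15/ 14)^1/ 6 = 5/ 28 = 0.18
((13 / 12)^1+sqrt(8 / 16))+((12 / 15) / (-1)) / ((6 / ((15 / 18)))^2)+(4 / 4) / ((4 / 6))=sqrt(2) / 2+208 / 81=3.28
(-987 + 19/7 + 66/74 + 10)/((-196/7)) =252109/7252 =34.76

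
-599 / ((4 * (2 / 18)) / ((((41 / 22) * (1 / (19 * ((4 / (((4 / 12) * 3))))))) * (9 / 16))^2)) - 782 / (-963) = 1531729883699 / 2756758929408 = 0.56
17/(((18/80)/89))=60520/9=6724.44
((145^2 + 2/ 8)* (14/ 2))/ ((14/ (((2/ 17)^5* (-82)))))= -27585128/ 1419857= -19.43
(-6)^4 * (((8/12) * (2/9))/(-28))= -48/7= -6.86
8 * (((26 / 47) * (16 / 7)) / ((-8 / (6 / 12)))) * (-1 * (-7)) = -208 / 47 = -4.43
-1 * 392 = -392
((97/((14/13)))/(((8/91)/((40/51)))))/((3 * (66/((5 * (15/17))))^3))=1280703125/16007968944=0.08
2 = 2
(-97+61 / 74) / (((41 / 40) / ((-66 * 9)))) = 84549960 / 1517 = 55734.98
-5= -5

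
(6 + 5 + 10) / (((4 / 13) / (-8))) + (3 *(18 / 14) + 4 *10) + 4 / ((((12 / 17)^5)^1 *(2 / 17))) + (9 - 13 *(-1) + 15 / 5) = -283.14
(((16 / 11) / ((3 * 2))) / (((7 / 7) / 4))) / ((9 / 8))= 256 / 297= 0.86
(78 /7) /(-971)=-78 /6797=-0.01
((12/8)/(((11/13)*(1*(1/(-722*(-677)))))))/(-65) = -733191/55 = -13330.75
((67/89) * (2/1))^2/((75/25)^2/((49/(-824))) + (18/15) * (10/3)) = -219961/14297405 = -0.02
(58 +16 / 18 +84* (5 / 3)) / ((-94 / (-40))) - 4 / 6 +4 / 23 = 818606 / 9729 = 84.14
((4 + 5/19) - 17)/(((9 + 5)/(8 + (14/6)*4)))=-6292/399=-15.77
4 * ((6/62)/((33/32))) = 128/341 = 0.38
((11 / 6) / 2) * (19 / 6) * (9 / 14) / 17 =209 / 1904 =0.11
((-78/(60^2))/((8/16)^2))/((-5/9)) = 39/250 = 0.16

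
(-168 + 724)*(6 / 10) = 1668 / 5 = 333.60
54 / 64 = 0.84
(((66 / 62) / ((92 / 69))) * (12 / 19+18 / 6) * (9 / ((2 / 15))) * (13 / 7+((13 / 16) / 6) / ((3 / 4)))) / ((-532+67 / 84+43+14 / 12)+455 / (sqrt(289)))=-137610495 / 158822672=-0.87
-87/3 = -29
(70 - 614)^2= 295936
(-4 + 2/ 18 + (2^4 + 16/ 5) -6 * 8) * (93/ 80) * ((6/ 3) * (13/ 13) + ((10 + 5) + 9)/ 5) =-775217/ 3000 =-258.41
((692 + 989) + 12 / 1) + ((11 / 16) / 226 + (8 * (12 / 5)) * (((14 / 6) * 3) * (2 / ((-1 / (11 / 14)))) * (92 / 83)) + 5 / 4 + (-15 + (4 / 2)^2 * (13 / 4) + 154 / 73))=159966849589 / 109546720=1460.26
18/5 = 3.60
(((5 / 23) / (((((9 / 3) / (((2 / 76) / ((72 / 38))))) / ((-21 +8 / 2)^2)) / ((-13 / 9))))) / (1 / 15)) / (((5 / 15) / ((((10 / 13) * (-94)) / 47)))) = 36125 / 1242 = 29.09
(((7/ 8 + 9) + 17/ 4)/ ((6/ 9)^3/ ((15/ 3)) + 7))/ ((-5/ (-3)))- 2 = -6095/ 7624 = -0.80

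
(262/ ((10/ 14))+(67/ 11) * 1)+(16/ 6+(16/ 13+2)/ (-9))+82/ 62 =8345592/ 22165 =376.52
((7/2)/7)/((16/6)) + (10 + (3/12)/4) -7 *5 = -99/4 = -24.75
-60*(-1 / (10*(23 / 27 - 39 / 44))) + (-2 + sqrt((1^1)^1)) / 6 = -42809 / 246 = -174.02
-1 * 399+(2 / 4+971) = 1145 / 2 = 572.50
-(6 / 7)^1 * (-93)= 558 / 7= 79.71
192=192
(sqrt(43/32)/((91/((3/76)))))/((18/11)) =11 * sqrt(86)/331968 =0.00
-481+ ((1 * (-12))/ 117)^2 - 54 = -813719/ 1521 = -534.99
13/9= 1.44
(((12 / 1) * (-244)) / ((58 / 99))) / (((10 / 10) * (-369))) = 16104 / 1189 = 13.54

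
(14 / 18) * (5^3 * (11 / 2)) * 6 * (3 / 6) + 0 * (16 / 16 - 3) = 9625 / 6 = 1604.17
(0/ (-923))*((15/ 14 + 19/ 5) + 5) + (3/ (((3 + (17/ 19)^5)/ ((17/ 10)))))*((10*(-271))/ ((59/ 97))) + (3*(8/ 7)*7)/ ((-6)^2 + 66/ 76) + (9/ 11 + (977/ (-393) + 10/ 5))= -6700607361216864839/ 1053917948101326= -6357.81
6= 6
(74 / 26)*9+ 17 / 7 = 2552 / 91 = 28.04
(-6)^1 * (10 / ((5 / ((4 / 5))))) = -48 / 5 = -9.60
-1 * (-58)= 58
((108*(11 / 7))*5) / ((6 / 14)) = 1980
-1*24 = -24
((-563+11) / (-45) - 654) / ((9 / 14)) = -134764 / 135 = -998.25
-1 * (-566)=566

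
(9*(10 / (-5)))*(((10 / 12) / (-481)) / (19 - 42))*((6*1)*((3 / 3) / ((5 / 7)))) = -126 / 11063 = -0.01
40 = 40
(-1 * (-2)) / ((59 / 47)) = 94 / 59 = 1.59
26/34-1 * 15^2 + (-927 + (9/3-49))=-20353/17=-1197.24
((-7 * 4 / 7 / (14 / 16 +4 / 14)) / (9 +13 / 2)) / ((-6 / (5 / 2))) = 0.09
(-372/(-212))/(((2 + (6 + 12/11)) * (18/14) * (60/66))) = 26257/159000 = 0.17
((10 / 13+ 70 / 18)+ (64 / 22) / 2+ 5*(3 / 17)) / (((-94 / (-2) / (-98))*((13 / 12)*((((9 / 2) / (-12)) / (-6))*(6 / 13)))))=-479945984 / 1028313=-466.73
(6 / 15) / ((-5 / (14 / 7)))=-0.16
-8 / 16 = -1 / 2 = -0.50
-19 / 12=-1.58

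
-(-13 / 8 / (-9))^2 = -169 / 5184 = -0.03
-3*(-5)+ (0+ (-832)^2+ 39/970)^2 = 479174121854.37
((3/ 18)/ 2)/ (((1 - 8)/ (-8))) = 2/ 21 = 0.10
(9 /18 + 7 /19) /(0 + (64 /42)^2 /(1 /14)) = 2079 /77824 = 0.03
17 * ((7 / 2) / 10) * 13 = 1547 / 20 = 77.35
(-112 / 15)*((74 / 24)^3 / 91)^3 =-129961739795077 / 520749219594240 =-0.25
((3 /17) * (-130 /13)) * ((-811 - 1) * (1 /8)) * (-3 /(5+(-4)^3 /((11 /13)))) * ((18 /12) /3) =4785 /1258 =3.80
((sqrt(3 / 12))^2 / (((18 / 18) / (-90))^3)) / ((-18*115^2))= 405 / 529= 0.77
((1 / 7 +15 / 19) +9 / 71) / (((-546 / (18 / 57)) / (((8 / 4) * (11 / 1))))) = -220022 / 16326947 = -0.01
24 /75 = 8 /25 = 0.32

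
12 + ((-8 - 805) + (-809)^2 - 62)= 653618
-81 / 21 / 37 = -27 / 259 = -0.10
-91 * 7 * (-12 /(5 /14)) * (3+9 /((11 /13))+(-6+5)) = 14875224 /55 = 270458.62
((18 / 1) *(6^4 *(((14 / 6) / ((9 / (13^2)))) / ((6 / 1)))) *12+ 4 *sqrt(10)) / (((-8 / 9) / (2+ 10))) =-27597024-54 *sqrt(10) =-27597194.76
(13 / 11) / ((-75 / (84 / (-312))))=0.00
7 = 7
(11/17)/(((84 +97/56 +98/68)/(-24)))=-0.18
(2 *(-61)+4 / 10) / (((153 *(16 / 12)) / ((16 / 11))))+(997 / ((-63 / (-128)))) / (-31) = -120904192 / 1826055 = -66.21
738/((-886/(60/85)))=-4428/7531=-0.59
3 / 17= 0.18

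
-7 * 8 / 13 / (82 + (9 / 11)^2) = -968 / 18577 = -0.05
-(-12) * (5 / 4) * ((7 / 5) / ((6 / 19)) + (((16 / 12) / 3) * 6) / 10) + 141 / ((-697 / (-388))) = 207693 / 1394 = 148.99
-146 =-146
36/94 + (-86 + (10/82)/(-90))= -2969759/34686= -85.62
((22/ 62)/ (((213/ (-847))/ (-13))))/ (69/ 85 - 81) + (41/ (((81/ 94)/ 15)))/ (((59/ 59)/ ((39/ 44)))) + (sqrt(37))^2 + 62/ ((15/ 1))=1667150370317/ 2475332640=673.51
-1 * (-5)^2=-25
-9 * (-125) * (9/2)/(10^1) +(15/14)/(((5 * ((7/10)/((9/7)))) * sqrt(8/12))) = 135 * sqrt(6)/686 +2025/4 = 506.73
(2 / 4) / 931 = 1 / 1862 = 0.00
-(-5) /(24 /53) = 265 /24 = 11.04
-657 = -657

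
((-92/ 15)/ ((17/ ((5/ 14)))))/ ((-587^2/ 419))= 19274/ 123011133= 0.00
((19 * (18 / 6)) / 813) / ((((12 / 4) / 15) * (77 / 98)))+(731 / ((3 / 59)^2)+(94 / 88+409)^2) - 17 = 450873.92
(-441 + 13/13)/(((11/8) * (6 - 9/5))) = -1600/21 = -76.19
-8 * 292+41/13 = -30327/13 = -2332.85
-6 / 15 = -2 / 5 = -0.40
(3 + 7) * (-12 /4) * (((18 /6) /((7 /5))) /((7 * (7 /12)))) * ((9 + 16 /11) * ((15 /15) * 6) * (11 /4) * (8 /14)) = -3726000 /2401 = -1551.85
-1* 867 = -867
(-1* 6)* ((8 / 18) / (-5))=8 / 15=0.53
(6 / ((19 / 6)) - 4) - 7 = -173 / 19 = -9.11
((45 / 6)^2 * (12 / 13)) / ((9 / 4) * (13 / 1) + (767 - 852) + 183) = 0.41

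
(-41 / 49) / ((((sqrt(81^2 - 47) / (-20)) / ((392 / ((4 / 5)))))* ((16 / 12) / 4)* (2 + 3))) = 2460* sqrt(6514) / 3257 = 60.96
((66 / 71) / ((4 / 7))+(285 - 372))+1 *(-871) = -135805 / 142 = -956.37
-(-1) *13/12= 13/12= 1.08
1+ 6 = 7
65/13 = 5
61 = 61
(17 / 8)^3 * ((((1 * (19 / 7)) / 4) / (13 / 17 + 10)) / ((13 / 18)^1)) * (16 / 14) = 4760697 / 4973696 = 0.96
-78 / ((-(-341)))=-78 / 341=-0.23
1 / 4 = 0.25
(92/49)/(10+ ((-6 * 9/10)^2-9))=1150/18473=0.06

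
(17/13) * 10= 170/13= 13.08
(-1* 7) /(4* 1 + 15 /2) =-14 /23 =-0.61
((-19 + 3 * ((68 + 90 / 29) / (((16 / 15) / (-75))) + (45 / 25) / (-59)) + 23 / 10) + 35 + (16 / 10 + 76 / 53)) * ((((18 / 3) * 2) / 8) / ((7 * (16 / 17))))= -2770671071709 / 812519680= -3409.97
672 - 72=600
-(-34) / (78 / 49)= 833 / 39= 21.36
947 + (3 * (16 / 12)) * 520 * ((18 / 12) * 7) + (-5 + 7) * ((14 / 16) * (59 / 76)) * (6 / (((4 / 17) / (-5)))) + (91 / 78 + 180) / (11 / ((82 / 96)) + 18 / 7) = 91493222119 / 4043808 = 22625.51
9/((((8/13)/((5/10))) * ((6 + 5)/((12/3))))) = 2.66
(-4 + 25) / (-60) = -7 / 20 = -0.35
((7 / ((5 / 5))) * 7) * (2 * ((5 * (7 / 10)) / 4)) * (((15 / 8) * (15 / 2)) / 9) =8575 / 64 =133.98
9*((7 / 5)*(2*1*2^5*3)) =12096 / 5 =2419.20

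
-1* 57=-57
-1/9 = -0.11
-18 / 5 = -3.60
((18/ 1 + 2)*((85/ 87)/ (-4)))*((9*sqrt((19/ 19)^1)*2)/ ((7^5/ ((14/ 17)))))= -300/ 69629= -0.00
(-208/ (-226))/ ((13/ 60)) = 480/ 113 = 4.25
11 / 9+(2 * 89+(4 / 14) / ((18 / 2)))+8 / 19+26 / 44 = 180.27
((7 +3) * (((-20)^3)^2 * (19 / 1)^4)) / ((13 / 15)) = 1251081600000000 / 13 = 96237046153846.15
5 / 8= 0.62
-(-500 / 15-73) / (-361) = -319 / 1083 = -0.29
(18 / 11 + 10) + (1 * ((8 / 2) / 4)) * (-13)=-1.36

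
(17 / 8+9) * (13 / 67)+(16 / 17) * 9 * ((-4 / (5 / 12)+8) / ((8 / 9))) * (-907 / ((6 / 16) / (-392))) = -658615295959 / 45560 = -14455998.59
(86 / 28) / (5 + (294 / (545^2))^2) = 3793625576875 / 6175670753854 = 0.61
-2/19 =-0.11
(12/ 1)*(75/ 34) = 450/ 17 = 26.47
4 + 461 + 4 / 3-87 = 1138 / 3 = 379.33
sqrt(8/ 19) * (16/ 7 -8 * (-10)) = 1152 * sqrt(38)/ 133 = 53.39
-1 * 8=-8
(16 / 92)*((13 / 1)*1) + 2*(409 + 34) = 20430 / 23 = 888.26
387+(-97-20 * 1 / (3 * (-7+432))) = 289.98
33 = 33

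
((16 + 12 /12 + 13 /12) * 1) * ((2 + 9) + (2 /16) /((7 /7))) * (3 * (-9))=-173817 /32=-5431.78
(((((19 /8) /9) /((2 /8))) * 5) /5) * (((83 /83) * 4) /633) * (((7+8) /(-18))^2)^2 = 11875 /3691656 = 0.00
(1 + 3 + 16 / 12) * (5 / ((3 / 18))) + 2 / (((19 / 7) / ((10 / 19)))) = 57900 / 361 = 160.39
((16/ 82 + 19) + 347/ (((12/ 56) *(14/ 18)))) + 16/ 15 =2102.26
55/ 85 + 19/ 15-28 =-6652/ 255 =-26.09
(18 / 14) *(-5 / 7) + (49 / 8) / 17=-3719 / 6664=-0.56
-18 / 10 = -1.80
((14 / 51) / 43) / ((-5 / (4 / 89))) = -56 / 975885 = -0.00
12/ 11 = 1.09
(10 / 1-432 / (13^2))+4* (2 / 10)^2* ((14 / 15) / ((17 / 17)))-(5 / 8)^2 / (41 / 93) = 1115358661 / 166296000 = 6.71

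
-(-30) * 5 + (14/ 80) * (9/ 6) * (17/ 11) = 132357/ 880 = 150.41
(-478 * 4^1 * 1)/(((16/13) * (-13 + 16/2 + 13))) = -194.19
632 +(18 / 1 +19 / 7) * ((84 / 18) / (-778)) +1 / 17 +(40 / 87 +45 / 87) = 121377885 / 191777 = 632.91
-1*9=-9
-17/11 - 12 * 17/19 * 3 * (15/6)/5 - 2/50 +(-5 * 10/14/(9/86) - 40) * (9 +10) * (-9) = 462967212/36575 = 12658.02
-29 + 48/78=-369/13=-28.38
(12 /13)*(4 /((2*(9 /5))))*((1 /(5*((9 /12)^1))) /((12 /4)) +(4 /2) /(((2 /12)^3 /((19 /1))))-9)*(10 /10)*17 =50178424 /351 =142958.47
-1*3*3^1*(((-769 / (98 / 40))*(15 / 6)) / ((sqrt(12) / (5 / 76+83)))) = 364102275*sqrt(3) / 3724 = 169345.77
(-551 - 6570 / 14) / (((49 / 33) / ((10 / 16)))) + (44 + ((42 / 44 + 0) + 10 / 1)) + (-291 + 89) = -8700575 / 15092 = -576.50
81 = 81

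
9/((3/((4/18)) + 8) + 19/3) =54/167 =0.32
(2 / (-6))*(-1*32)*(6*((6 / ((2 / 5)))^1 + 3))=1152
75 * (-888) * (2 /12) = -11100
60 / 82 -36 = -1446 / 41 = -35.27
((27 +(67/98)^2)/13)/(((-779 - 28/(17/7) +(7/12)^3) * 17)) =-113960304/724664761093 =-0.00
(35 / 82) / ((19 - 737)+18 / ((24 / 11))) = -0.00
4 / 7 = 0.57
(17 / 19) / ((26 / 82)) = 697 / 247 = 2.82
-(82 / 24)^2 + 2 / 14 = -11623 / 1008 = -11.53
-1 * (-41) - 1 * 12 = 29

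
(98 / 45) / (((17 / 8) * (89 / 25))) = 3920 / 13617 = 0.29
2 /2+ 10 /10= 2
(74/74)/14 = 1/14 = 0.07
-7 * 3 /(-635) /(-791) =-3 /71755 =-0.00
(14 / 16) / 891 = 7 / 7128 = 0.00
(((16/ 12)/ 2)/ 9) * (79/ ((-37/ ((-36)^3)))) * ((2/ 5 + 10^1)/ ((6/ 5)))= 2366208/ 37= 63951.57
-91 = -91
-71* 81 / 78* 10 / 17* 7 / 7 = -9585 / 221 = -43.37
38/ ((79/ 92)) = 44.25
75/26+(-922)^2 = 850086.88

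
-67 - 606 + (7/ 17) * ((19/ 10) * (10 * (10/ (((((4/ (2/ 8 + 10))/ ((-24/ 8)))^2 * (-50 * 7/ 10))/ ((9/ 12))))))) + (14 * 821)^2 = 1149896441199/ 8704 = 132111263.92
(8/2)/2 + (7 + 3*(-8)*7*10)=-1671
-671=-671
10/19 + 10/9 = 280/171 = 1.64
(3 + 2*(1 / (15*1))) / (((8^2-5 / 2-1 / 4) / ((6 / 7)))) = 376 / 8575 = 0.04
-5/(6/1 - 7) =5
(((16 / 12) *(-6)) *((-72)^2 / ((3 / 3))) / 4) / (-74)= 5184 / 37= 140.11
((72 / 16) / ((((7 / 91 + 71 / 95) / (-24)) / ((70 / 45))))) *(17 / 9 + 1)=-899080 / 1527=-588.79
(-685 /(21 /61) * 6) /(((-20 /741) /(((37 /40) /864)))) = 76374623 /161280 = 473.55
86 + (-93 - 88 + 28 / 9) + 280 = 1693 / 9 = 188.11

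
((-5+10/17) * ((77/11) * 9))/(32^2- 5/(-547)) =-0.27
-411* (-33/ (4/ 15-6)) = -203445/ 86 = -2365.64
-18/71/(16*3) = -3/568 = -0.01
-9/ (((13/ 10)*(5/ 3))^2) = -324/ 169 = -1.92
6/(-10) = -3/5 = -0.60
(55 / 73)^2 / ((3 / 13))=39325 / 15987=2.46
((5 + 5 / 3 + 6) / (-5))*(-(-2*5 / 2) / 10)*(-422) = 8018 / 15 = 534.53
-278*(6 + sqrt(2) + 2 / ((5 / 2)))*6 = -56712 / 5 - 1668*sqrt(2) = -13701.31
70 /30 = 7 /3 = 2.33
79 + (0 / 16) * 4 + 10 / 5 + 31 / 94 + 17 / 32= 123119 / 1504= 81.86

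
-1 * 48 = -48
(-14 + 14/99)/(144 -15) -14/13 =-196630/166023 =-1.18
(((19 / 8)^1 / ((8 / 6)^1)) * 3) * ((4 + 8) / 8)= 513 / 64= 8.02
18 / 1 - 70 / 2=-17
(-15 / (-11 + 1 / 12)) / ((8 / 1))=45 / 262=0.17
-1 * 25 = -25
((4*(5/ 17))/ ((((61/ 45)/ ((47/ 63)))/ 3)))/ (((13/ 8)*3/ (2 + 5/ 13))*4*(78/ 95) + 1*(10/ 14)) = 10381125/ 39700508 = 0.26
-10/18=-5/9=-0.56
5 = 5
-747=-747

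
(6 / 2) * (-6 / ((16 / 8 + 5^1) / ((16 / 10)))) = -144 / 35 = -4.11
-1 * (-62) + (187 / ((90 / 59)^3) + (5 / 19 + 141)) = 3545109587 / 13851000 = 255.95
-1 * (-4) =4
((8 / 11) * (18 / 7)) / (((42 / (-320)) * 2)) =-3840 / 539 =-7.12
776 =776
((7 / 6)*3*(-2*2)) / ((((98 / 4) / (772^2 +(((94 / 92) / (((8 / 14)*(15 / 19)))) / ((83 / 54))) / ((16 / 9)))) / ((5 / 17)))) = -100165.52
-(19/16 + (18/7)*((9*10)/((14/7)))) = -13093/112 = -116.90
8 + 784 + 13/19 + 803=30318/19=1595.68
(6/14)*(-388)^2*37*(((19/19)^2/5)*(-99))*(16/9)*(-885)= 520561882368/7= 74365983195.43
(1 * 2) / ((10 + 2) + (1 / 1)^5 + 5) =1 / 9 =0.11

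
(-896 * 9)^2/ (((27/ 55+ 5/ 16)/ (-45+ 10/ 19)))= -6907841740800/ 1919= -3599709088.48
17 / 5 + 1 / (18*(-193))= 59053 / 17370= 3.40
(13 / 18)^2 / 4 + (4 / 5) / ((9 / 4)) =3149 / 6480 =0.49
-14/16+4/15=-73/120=-0.61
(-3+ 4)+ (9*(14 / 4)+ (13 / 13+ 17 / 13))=905 / 26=34.81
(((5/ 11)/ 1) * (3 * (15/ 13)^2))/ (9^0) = 3375/ 1859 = 1.82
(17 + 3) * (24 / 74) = 240 / 37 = 6.49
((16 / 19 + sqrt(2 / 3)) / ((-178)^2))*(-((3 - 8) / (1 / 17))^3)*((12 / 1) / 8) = 614125*sqrt(6) / 63368 + 3684750 / 150499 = 48.22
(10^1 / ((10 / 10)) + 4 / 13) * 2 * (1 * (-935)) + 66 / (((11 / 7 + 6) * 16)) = -106242917 / 5512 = -19274.84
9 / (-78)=-3 / 26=-0.12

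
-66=-66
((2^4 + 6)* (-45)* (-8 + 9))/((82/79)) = -953.78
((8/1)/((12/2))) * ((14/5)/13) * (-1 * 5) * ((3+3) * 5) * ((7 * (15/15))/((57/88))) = -344960/741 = -465.53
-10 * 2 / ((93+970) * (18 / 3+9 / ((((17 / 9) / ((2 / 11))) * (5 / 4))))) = -9350 / 3326127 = -0.00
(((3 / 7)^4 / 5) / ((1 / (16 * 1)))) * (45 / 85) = 11664 / 204085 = 0.06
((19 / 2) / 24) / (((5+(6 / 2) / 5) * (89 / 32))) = 95 / 3738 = 0.03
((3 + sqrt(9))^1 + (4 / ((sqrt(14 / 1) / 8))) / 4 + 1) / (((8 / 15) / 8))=60 *sqrt(14) / 7 + 105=137.07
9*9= 81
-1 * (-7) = 7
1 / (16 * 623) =0.00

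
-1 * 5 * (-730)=3650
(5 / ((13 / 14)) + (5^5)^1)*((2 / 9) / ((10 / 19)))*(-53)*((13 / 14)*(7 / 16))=-2731991 / 96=-28458.24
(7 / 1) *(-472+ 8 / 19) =-62720 / 19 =-3301.05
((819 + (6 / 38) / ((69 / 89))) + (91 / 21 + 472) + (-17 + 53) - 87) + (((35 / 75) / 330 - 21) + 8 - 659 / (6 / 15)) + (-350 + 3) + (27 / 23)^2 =-18945322984 / 24876225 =-761.58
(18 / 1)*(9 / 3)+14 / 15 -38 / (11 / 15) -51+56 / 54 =-69569 / 1485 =-46.85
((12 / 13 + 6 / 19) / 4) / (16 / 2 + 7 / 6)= 459 / 13585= 0.03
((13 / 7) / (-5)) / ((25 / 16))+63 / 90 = 809 / 1750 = 0.46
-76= -76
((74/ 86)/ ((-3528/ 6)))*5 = -185/ 25284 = -0.01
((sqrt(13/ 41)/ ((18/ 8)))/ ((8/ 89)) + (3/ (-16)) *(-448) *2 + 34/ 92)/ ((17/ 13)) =1157 *sqrt(533)/ 12546 + 100685/ 782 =130.88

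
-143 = -143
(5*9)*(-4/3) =-60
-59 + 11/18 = -1051/18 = -58.39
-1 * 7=-7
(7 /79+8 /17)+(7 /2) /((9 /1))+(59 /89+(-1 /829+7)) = 15356283025 /1783581894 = 8.61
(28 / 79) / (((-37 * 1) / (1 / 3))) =-28 / 8769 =-0.00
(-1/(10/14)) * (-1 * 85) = 119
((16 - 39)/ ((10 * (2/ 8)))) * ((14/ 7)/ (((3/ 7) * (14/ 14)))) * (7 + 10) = -10948/ 15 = -729.87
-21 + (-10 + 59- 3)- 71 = -46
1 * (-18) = -18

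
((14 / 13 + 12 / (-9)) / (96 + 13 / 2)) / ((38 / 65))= -10 / 2337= -0.00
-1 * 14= -14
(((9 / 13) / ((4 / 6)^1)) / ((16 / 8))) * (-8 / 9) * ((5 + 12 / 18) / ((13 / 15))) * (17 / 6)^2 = -24565 / 1014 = -24.23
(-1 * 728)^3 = -385828352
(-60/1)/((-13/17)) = 78.46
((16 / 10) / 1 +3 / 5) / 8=11 / 40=0.28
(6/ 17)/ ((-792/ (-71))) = 71/ 2244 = 0.03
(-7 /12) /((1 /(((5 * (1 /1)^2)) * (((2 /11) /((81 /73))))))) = -2555 /5346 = -0.48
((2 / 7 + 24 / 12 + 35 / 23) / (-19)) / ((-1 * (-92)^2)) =613 / 25891376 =0.00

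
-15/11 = -1.36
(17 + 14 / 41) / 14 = 711 / 574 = 1.24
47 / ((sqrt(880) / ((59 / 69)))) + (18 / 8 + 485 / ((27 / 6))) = 2773 * sqrt(55) / 15180 + 3961 / 36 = 111.38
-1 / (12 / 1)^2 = -0.01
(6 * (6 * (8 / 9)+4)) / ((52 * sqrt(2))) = 7 * sqrt(2) / 13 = 0.76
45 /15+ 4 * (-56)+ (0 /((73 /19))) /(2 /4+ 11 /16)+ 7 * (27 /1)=-32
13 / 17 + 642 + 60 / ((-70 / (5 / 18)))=229382 / 357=642.53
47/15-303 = -4498/15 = -299.87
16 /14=8 /7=1.14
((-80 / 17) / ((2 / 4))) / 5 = -1.88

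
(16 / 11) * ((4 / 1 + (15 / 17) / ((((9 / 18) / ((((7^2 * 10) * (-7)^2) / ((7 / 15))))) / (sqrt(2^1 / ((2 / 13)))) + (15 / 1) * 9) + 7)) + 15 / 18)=996444200630225096 / 141553615596119949 - 24696000 * sqrt(13) / 519029923852439813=7.04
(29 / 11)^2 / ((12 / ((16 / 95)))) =3364 / 34485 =0.10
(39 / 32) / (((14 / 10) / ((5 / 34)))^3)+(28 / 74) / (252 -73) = 10075500481 / 2857166862592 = 0.00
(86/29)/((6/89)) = 3827/87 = 43.99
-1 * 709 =-709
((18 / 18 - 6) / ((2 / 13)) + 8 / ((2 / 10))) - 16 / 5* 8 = -181 / 10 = -18.10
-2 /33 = -0.06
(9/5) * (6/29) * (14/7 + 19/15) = 1.22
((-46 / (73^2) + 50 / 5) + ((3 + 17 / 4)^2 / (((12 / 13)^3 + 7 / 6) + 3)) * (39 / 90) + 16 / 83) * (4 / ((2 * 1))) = 34153195175947 / 1155182038040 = 29.57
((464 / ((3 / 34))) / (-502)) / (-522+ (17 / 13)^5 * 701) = -2928759184 / 603533122683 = -0.00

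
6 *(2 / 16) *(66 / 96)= 33 / 64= 0.52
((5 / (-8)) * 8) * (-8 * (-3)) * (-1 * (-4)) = -480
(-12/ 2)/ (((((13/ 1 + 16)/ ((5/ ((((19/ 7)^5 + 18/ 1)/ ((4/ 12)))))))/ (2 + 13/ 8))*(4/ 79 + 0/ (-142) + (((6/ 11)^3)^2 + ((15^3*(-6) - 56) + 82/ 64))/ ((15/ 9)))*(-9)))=-18817563459464/ 272886144179044181715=-0.00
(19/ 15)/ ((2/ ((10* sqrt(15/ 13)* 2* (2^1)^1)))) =76* sqrt(195)/ 39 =27.21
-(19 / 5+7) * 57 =-3078 / 5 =-615.60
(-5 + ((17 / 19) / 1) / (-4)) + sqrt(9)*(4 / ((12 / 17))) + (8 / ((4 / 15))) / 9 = 3445 / 228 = 15.11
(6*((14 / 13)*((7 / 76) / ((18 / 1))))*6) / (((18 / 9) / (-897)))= -3381 / 38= -88.97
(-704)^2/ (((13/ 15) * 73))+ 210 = 7633530/ 949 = 8043.76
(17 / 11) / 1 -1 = 6 / 11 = 0.55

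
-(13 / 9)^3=-2197 / 729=-3.01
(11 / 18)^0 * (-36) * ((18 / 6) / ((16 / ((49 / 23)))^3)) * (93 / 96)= -98472213 / 398688256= -0.25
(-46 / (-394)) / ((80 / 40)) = 23 / 394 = 0.06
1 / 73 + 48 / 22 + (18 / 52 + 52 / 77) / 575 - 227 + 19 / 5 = -3714346081 / 16806790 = -221.00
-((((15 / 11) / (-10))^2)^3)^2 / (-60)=177147 / 257100052620984320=0.00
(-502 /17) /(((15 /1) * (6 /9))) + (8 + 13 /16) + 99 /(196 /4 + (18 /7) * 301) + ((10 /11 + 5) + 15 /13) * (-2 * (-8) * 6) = 109482505961 /160057040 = 684.02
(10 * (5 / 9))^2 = 2500 / 81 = 30.86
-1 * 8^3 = -512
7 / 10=0.70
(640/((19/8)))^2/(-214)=-13107200/38627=-339.33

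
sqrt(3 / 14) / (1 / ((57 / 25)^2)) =3249 * sqrt(42) / 8750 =2.41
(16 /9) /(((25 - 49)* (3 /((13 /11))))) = -26 /891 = -0.03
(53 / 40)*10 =53 / 4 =13.25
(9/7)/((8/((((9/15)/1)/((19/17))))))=459/5320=0.09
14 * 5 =70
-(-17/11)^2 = -289/121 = -2.39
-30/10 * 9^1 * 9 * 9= -2187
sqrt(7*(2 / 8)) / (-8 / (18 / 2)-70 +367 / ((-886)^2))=-3532482*sqrt(7) / 500824145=-0.02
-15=-15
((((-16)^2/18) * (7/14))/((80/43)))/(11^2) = 0.03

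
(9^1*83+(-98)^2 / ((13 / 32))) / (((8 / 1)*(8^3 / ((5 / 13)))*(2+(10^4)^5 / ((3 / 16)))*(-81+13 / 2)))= -4755585 / 82513100800000000000309424128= -0.00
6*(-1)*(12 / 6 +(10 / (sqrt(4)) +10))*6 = -612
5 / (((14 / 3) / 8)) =60 / 7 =8.57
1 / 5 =0.20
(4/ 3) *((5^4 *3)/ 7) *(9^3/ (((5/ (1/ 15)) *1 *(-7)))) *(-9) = 218700/ 49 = 4463.27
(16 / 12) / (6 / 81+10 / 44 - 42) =-792 / 24769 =-0.03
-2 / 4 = -1 / 2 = -0.50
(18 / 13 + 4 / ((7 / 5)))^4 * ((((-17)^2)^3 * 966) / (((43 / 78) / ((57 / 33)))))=8429982725764098232128 / 356439083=23650556652801.45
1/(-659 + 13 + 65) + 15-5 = 5809/581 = 10.00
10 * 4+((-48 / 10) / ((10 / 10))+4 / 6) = 538 / 15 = 35.87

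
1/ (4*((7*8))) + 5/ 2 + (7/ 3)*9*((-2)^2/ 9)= 7955/ 672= 11.84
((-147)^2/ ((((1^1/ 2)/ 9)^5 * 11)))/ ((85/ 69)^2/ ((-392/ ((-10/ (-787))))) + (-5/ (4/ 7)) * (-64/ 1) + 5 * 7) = 29986527755701448064/ 4806606840365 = 6238606.31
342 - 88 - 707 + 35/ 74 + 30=-31267/ 74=-422.53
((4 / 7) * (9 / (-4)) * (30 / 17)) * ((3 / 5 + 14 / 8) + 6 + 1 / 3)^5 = -38387392786601 / 342720000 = -112008.03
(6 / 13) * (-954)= -5724 / 13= -440.31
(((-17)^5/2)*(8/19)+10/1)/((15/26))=-147660188/285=-518105.92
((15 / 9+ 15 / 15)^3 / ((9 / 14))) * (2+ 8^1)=71680 / 243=294.98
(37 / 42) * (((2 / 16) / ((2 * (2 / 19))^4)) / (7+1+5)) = 4.31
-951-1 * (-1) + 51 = -899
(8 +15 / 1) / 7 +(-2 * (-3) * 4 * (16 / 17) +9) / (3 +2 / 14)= 34915 / 2618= 13.34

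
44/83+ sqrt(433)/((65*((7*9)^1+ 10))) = sqrt(433)/4745+ 44/83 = 0.53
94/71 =1.32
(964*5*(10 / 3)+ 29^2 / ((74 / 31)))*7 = 25515091 / 222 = 114932.84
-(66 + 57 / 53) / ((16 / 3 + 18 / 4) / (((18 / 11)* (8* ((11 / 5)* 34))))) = -20886336 / 3127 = -6679.35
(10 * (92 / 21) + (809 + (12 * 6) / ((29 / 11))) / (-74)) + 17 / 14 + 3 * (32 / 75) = 19717681 / 563325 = 35.00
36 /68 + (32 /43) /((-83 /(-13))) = 39193 /60673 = 0.65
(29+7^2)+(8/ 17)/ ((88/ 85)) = 863/ 11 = 78.45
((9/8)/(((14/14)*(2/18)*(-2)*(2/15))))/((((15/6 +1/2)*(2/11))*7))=-4455/448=-9.94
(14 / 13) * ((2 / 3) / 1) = 0.72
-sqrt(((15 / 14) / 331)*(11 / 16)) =-sqrt(764610) / 18536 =-0.05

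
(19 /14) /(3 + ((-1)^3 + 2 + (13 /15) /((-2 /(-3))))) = 95 /371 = 0.26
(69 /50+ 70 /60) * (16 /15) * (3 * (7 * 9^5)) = 421058736 /125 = 3368469.89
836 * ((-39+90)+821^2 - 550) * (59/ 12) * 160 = 442957141440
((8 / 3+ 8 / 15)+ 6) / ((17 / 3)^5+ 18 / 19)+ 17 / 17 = 135120667 / 134908285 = 1.00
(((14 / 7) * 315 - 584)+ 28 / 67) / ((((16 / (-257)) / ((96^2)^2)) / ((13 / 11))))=-55157149532160 / 737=-74840094344.86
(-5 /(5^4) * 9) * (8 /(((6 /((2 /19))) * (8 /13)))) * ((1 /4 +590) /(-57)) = 30693 /180500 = 0.17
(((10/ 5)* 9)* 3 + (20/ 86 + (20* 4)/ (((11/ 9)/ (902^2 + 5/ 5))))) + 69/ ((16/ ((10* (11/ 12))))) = 806056164809/ 15136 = 53254239.22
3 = 3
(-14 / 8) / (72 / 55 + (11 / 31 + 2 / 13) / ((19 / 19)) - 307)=155155 / 27057456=0.01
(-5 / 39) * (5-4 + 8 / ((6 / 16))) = -335 / 117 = -2.86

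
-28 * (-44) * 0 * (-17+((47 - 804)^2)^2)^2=0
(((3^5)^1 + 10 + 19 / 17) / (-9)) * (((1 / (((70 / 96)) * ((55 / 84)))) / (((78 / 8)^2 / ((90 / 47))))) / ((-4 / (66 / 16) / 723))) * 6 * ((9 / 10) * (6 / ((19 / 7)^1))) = 136008585216 / 12827945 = 10602.52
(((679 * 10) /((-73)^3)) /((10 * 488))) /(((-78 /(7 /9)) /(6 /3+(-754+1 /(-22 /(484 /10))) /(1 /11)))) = -197634493 /666339438960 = -0.00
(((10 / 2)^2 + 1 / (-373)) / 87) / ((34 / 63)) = 97902 / 183889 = 0.53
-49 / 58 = -0.84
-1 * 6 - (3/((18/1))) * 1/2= -73/12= -6.08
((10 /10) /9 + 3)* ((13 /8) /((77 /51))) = 221 /66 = 3.35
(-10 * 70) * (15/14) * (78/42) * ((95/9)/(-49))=308750/1029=300.05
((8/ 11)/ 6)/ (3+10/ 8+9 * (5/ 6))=16/ 1551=0.01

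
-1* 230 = -230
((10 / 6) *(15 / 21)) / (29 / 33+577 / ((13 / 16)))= 3575 / 2135231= 0.00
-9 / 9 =-1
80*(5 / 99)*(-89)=-35600 / 99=-359.60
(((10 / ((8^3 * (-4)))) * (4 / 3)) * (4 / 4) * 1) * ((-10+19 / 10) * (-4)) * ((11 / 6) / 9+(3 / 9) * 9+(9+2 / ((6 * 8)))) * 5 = -13225 / 1024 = -12.92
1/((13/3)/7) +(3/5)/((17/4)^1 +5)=4041/2405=1.68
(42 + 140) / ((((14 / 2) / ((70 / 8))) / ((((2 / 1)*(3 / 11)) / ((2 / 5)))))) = 6825 / 22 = 310.23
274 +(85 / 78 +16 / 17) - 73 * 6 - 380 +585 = 57059 / 1326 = 43.03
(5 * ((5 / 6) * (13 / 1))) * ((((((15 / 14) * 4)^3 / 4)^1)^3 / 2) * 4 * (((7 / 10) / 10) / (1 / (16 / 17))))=5330812500000 / 98001617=54395.15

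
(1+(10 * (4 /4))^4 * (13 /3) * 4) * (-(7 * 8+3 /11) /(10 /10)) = -29261987 /3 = -9753995.67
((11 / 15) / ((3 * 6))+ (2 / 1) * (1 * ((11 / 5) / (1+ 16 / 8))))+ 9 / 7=5279 / 1890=2.79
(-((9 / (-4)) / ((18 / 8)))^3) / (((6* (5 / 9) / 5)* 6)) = 1 / 4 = 0.25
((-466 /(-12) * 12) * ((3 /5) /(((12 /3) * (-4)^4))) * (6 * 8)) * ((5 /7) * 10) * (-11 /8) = -115335 /896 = -128.72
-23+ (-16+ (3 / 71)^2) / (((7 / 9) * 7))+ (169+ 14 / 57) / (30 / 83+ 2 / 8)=250.86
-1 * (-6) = 6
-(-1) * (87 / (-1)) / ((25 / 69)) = -6003 / 25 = -240.12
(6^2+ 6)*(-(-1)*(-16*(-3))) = 2016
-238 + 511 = 273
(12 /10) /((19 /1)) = 6 /95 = 0.06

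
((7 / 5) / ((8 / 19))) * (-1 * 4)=-133 / 10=-13.30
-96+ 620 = 524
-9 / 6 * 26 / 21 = -13 / 7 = -1.86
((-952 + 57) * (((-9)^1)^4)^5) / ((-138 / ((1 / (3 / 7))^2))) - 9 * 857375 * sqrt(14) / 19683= 19747200692849689354365 / 46 - 857375 * sqrt(14) / 2187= 429286971583688897541.08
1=1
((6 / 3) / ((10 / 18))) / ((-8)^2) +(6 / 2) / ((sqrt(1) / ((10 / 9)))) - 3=187 / 480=0.39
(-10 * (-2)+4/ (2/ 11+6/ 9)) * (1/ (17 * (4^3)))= 173/ 7616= 0.02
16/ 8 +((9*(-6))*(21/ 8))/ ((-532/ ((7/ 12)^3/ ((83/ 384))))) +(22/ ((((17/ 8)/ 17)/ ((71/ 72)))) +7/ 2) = 20358467/ 113544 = 179.30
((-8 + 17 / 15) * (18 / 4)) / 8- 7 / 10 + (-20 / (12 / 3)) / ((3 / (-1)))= -139 / 48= -2.90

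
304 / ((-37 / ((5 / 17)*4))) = -6080 / 629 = -9.67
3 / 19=0.16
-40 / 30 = -4 / 3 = -1.33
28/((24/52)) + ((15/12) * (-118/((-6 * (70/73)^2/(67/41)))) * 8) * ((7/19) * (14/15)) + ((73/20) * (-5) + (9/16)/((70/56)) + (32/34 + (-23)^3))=-35765058461/2979675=-12003.01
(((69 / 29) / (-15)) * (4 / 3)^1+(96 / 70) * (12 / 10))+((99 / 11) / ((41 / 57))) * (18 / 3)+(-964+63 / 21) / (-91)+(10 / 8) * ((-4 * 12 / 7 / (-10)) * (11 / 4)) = 1451353901 / 16229850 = 89.42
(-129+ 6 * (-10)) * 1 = -189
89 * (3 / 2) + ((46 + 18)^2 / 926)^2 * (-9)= -18260949 / 428738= -42.59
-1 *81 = -81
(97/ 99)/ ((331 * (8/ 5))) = 485/ 262152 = 0.00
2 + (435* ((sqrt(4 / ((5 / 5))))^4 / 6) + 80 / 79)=91878 / 79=1163.01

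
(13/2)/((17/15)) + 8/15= 3197/510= 6.27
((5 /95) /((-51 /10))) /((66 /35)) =-175 /31977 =-0.01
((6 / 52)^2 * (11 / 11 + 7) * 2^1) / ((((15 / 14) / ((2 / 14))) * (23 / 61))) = 1464 / 19435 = 0.08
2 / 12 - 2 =-11 / 6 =-1.83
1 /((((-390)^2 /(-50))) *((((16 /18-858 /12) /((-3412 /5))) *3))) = -3412 /3221985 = -0.00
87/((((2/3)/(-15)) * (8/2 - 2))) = -3915/4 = -978.75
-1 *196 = -196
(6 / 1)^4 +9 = 1305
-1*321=-321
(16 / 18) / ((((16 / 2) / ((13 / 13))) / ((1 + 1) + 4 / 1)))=2 / 3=0.67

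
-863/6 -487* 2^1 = -6707/6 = -1117.83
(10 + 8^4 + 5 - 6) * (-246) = -1009830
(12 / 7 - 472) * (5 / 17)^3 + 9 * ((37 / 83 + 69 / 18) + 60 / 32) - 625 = -13280703193 / 22835624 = -581.58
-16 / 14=-8 / 7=-1.14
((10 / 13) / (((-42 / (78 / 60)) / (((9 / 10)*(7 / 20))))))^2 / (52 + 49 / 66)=297 / 278480000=0.00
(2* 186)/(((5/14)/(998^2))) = 5187188832/5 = 1037437766.40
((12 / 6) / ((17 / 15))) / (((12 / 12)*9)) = 10 / 51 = 0.20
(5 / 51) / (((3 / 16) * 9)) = 80 / 1377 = 0.06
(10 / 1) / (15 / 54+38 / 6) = 180 / 119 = 1.51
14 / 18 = 7 / 9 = 0.78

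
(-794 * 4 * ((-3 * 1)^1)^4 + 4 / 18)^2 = 5360623351204 / 81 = 66180535200.05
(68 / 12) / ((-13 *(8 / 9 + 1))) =-3 / 13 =-0.23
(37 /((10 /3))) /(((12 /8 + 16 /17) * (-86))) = -1887 /35690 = -0.05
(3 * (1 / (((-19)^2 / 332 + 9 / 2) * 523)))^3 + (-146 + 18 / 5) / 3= -130030968638479934792 / 2739416474187726375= -47.47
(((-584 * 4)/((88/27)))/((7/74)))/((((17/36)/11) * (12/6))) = -10501488/119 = -88247.80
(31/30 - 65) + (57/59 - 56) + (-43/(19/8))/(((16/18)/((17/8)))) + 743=78117989/134520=580.72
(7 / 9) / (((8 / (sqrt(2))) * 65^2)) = 7 * sqrt(2) / 304200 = 0.00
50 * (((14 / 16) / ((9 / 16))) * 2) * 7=9800 / 9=1088.89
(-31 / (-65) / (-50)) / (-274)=31 / 890500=0.00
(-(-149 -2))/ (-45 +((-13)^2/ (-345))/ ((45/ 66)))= -781425/ 236593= -3.30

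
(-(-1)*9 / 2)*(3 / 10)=27 / 20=1.35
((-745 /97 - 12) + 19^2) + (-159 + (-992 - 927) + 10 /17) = -2862816 /1649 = -1736.09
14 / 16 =7 / 8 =0.88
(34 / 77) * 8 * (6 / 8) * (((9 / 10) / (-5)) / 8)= -459 / 7700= -0.06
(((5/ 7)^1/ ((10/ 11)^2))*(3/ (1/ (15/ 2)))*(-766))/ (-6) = 139029/ 56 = 2482.66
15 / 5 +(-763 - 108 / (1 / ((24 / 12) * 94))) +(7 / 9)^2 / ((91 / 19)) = -21063.87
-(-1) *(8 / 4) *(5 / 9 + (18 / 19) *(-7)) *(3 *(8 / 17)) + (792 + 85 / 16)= 12095549 / 15504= 780.16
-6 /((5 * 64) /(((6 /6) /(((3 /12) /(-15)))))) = 9 /8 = 1.12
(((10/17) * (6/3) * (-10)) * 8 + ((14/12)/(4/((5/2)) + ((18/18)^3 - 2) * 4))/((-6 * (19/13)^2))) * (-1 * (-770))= -72441.38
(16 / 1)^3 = 4096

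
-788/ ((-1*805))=788/ 805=0.98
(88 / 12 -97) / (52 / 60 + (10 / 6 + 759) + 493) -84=-1582057 / 18818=-84.07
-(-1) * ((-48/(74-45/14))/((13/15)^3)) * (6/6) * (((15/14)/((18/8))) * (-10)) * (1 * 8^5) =353894400000/2177227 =162543.64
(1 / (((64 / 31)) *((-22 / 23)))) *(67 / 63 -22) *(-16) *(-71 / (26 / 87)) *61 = 118119202753 / 48048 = 2458358.37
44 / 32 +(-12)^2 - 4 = 1131 / 8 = 141.38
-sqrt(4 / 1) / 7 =-2 / 7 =-0.29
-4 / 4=-1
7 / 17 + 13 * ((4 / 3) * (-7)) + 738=31471 / 51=617.08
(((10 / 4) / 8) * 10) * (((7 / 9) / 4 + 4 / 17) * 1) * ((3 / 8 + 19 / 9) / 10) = 235385 / 705024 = 0.33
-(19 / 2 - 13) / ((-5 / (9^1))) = -63 / 10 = -6.30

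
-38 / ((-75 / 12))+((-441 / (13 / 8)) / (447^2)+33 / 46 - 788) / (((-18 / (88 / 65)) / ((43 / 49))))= 55223157599894 / 951405539175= 58.04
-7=-7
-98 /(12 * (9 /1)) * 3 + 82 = 1427 /18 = 79.28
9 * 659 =5931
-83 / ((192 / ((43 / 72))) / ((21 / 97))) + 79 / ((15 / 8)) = 94038029 / 2234880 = 42.08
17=17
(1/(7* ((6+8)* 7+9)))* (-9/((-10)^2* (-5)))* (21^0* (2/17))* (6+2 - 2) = 27/1591625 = 0.00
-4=-4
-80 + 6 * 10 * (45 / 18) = 70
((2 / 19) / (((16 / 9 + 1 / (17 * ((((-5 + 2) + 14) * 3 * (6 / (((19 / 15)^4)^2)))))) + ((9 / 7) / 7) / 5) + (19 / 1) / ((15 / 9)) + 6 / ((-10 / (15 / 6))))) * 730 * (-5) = -771441739277343750 / 23525078080801699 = -32.79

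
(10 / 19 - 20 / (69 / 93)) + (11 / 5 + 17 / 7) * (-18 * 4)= -5501418 / 15295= -359.69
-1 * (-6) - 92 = -86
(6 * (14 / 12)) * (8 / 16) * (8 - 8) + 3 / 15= 1 / 5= 0.20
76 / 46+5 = 153 / 23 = 6.65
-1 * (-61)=61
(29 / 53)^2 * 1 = 841 / 2809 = 0.30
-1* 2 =-2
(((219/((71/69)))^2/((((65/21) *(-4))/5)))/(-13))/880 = 4795188741/2998790080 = 1.60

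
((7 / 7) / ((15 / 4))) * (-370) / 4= -74 / 3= -24.67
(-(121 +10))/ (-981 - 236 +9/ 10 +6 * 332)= -0.17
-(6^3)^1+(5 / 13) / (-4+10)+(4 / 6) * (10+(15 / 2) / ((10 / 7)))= -2675 / 13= -205.77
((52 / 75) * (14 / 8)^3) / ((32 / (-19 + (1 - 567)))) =-67.93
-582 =-582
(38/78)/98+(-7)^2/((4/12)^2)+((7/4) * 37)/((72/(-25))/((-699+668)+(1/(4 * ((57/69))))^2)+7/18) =14193020026586/24669685677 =575.32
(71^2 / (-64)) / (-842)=5041 / 53888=0.09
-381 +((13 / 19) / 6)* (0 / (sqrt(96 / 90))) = -381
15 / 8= 1.88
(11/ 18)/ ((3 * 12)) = 11/ 648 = 0.02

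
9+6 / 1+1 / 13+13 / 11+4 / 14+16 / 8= 18563 / 1001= 18.54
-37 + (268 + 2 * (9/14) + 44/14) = 1648/7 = 235.43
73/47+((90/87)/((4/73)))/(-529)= 2188321/1442054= 1.52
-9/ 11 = -0.82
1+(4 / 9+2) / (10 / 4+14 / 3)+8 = 9.34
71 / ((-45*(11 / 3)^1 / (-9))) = 3.87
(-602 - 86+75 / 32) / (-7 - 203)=21941 / 6720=3.27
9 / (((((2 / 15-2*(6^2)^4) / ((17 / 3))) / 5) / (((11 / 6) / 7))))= -14025 / 705438692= -0.00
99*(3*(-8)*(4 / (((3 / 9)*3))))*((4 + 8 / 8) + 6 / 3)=-66528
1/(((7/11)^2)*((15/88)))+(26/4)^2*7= 912097/2940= 310.24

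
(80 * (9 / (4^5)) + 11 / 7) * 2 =1019 / 224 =4.55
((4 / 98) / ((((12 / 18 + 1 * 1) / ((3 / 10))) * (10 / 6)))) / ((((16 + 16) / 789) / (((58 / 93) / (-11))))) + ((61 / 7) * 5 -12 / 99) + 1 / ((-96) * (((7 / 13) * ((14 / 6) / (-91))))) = 8862156551 / 200508000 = 44.20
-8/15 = -0.53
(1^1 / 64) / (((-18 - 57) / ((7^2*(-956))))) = 11711 / 1200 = 9.76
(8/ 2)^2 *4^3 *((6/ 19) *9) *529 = 29251584/ 19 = 1539557.05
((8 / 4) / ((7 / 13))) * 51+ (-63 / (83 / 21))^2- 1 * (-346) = 38072275 / 48223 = 789.50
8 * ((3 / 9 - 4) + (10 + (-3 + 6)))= 74.67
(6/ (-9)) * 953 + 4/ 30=-635.20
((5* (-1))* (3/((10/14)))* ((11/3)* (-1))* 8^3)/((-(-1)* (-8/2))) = -9856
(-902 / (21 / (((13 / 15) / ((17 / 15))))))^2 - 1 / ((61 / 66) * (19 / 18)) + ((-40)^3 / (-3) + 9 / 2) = 6622187475863 / 295426782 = 22415.66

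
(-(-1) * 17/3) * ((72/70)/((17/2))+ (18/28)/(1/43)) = 11013/70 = 157.33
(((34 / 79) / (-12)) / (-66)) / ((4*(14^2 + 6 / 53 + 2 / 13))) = 11713 / 16921891008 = 0.00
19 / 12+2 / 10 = 107 / 60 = 1.78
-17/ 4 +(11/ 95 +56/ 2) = 9069/ 380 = 23.87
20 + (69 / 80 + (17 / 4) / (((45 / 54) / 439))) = 180781 / 80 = 2259.76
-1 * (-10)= 10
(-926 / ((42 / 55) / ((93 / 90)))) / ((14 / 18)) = -157883 / 98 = -1611.05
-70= -70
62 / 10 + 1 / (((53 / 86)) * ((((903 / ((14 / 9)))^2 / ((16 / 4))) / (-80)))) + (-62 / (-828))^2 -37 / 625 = 13501435699703 / 2197189597500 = 6.14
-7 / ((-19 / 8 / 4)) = 224 / 19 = 11.79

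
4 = 4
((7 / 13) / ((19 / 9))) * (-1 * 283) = -17829 / 247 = -72.18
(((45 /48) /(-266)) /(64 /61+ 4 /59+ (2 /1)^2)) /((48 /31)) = -0.00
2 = 2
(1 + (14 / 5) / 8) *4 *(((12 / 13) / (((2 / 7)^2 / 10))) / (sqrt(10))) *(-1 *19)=-75411 *sqrt(10) / 65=-3668.78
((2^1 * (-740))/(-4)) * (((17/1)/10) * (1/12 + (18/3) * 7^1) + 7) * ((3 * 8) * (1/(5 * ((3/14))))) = 1952860/3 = 650953.33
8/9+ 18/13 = 266/117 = 2.27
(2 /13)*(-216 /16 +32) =37 /13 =2.85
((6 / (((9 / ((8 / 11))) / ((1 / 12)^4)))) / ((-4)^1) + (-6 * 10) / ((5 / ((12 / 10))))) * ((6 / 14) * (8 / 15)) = -12317189 / 3742200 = -3.29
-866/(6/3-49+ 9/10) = 18.79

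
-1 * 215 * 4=-860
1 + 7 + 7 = 15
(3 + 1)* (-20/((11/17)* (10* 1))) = -136/11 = -12.36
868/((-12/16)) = -3472/3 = -1157.33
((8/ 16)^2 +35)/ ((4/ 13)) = 1833/ 16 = 114.56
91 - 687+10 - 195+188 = -593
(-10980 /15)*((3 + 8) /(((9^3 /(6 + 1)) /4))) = -75152 /243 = -309.27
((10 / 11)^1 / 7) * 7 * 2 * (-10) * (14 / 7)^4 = -290.91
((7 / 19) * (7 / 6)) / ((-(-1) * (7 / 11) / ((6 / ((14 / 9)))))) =2.61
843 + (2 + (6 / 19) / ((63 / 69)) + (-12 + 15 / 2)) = 223665 / 266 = 840.85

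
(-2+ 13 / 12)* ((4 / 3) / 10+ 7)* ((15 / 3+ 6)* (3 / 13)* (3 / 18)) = -2.77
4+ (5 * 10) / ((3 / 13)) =220.67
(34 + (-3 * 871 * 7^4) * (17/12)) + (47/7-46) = -248861397/28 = -8887907.04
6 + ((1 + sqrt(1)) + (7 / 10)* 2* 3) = 61 / 5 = 12.20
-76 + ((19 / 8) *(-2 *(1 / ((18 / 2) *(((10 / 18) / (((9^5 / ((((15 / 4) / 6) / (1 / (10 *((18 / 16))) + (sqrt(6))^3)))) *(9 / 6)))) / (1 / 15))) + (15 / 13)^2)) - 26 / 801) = -6731586 *sqrt(6) / 125 - 297870693611 / 338422500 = -132791.78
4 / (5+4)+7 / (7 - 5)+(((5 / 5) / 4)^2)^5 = 37224457 / 9437184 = 3.94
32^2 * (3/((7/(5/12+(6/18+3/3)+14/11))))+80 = 15472/11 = 1406.55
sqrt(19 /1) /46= sqrt(19) /46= 0.09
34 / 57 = 0.60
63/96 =21/32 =0.66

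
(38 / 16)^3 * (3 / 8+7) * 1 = 404681 / 4096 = 98.80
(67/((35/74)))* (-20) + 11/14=-39653/14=-2832.36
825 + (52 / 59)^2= 825.78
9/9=1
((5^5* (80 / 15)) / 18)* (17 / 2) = 212500 / 27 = 7870.37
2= 2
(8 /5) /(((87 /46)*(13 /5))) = 0.33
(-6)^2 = 36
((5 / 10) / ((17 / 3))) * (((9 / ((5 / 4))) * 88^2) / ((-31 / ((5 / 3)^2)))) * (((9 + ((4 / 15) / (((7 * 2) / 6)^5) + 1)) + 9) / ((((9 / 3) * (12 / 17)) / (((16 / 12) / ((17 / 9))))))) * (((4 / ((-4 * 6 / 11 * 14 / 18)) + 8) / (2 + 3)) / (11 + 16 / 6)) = -2930998627392 / 12710209715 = -230.60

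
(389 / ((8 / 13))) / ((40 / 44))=55627 / 80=695.34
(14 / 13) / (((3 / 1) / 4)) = 56 / 39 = 1.44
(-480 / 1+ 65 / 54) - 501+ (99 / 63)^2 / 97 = -251469943 / 256662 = -979.77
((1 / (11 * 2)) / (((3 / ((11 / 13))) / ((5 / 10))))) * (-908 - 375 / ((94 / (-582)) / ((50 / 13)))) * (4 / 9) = 4901462 / 214461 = 22.85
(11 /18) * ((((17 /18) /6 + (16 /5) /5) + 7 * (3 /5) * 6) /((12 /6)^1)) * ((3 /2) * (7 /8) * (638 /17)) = 101420627 /259200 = 391.28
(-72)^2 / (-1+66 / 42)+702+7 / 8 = 78199 / 8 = 9774.88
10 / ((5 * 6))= 0.33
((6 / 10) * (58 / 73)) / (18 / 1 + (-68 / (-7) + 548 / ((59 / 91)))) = 11977 / 21931755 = 0.00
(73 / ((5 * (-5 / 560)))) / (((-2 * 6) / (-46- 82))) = -261632 / 15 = -17442.13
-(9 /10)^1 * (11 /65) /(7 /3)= -297 /4550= -0.07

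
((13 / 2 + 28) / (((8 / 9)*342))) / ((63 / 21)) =23 / 608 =0.04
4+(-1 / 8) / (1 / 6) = 3.25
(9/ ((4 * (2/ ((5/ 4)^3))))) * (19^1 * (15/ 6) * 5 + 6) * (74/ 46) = 20271375/ 23552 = 860.71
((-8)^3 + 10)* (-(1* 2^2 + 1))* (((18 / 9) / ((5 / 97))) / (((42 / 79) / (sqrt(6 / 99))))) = 3846826* sqrt(66) / 693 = 45096.34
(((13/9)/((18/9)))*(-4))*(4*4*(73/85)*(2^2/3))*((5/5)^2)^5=-121472/2295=-52.93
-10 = -10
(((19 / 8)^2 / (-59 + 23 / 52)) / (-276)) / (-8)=-4693 / 107573760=-0.00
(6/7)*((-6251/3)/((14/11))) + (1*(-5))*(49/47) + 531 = -288697/329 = -877.50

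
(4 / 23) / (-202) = -2 / 2323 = -0.00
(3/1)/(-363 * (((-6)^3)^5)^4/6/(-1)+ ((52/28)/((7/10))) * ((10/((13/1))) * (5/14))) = 1029/1014202128616273126789681093809233692118261132427514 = 0.00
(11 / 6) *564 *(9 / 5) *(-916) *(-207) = 352905854.40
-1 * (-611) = 611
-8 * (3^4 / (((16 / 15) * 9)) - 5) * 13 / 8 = -715 / 16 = -44.69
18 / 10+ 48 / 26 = 237 / 65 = 3.65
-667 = -667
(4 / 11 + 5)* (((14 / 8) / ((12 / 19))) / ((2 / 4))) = 7847 / 264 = 29.72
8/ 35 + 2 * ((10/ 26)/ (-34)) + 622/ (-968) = -1634573/ 3743740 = -0.44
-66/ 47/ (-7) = 66/ 329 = 0.20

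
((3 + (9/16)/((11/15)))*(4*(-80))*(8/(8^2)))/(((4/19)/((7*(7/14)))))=-440895/176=-2505.09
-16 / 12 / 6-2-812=-7328 / 9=-814.22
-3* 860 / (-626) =1290 / 313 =4.12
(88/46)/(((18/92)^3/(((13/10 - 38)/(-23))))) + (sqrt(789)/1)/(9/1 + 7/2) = 2 * sqrt(789)/25 + 1485616/3645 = 409.82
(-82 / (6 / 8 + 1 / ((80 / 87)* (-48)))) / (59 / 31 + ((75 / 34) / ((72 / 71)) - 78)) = 2655068160 / 1740894589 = 1.53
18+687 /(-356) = 5721 /356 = 16.07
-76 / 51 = -1.49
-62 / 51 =-1.22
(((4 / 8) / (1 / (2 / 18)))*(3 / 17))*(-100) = -0.98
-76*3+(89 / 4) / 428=-390247 / 1712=-227.95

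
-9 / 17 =-0.53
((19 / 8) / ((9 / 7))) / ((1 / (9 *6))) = 99.75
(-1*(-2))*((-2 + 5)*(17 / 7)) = 102 / 7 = 14.57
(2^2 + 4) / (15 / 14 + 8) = 112 / 127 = 0.88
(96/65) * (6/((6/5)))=96/13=7.38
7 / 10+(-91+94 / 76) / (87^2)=54979 / 79895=0.69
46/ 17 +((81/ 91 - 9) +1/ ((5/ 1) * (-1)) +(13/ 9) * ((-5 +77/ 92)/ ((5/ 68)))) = -27983110/ 320229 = -87.38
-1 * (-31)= 31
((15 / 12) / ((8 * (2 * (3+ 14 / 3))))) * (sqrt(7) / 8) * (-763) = -11445 * sqrt(7) / 11776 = -2.57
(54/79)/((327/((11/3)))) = 0.01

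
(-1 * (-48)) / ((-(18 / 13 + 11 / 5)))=-3120 / 233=-13.39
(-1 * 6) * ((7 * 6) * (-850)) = 214200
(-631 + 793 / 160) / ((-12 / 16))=33389 / 40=834.72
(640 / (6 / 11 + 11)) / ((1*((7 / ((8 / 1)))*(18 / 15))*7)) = 140800 / 18669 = 7.54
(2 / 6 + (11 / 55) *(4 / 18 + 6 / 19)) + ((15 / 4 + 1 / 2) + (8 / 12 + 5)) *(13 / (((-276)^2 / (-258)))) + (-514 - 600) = -1791483311 / 1608160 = -1114.00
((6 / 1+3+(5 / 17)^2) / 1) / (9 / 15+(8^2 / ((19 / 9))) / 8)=249470 / 120513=2.07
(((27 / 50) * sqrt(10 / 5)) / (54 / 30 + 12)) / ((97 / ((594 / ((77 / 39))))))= 9477 * sqrt(2) / 78085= 0.17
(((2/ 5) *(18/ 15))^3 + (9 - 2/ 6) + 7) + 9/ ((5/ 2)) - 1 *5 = 673934/ 46875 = 14.38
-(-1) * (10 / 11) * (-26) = -260 / 11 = -23.64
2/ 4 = 0.50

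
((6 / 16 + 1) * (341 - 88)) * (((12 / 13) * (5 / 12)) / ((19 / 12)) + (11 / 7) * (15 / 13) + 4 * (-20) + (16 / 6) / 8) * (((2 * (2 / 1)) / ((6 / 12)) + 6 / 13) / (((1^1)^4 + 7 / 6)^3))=-1109137766220 / 49381969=-22460.38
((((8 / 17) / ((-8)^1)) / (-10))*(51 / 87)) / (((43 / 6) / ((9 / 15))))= 9 / 31175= 0.00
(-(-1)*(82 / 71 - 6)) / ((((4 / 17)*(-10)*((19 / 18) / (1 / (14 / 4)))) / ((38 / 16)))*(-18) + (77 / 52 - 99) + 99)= -304096 / 4227979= -0.07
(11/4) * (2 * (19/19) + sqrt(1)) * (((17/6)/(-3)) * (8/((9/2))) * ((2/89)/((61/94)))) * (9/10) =-35156/81435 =-0.43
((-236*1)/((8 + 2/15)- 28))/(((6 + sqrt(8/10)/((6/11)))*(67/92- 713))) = -542800/180690959 + 597080*sqrt(5)/1626218631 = -0.00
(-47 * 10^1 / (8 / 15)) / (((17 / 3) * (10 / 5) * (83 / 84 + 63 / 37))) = -28.90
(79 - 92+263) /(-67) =-250 /67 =-3.73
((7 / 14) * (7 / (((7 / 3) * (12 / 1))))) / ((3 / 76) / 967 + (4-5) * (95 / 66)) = -606309 / 6981542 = -0.09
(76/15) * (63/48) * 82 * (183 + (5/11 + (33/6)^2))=51274559/440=116533.09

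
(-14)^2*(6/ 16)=147/ 2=73.50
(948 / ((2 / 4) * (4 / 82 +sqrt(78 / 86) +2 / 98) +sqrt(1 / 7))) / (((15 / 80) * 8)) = 109193168 / (5977 +24682 * sqrt(7) +2009 * sqrt(1677)) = 711.12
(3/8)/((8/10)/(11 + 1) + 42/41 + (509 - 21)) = 1845/2406328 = 0.00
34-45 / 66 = 733 / 22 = 33.32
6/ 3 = 2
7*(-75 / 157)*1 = -525 / 157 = -3.34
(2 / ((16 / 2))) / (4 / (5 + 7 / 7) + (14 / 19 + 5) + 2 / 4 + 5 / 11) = 627 / 18454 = 0.03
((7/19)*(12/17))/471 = 28/50711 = 0.00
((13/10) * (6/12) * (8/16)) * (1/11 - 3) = -0.95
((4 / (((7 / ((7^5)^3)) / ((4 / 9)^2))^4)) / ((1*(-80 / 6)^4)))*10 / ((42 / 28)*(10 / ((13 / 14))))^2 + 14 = 23352363580479928938302865072403393497691816669142 / 14946778125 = 1562367714646190945468582000000000000000.00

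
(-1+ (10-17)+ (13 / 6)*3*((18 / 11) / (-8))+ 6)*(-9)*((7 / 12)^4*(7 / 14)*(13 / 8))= 9145409 / 3244032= 2.82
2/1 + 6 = 8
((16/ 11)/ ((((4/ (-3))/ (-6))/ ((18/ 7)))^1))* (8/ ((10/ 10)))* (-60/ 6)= -103680/ 77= -1346.49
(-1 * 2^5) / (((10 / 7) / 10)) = -224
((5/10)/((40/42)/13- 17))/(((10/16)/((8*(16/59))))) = -139776/1363195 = -0.10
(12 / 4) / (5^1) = 3 / 5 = 0.60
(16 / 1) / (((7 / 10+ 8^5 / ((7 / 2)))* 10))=112 / 655409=0.00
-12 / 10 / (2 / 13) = -39 / 5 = -7.80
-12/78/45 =-2/585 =-0.00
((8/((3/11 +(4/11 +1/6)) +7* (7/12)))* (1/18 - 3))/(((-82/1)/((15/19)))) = 4664/100491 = 0.05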